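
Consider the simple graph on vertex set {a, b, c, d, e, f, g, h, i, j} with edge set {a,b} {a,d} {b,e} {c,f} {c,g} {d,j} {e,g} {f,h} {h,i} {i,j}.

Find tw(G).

A width-2 tree decomposition is:
Bags: B1 = {b, e, g}  B2 = {a, b, g}  B3 = {a, d, g}  B4 = {d, g, j}  B5 = {g, i, j}  B6 = {g, h, i}  B7 = {f, g, h}  B8 = {c, f, g}
Tree: B1–B2, B2–B3, B3–B4, B4–B5, B5–B6, B6–B7, B7–B8
Each bag holds 3 vertices, so the decomposition has width 2, which upper-bounds the treewidth. For the lower bound, G contains the cycle g–e–b–a–d–j–i–h–f–c–g, so G is not a forest; only forests have treewidth ≤ 1, hence tw(G) ≥ 2. The upper and lower bounds meet at 2, so that is the treewidth.

2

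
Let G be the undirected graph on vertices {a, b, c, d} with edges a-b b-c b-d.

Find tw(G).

A width-1 tree decomposition is:
Bags: B1 = {a, b}  B2 = {b, c}  B3 = {b, d}
Tree: B1–B2, B2–B3
Each bag holds 2 vertices, so the decomposition has width 1, which upper-bounds the treewidth. Since G has at least one edge (e.g. b–a), it is not an edgeless graph, so tw(G) ≥ 1. The upper and lower bounds meet at 1, so that is the treewidth.

1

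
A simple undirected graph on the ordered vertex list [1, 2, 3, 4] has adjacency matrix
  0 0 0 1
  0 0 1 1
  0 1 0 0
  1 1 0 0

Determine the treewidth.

1

A width-1 tree decomposition is:
Bags: B1 = {1, 4}  B2 = {2, 4}  B3 = {2, 3}
Tree: B1–B2, B2–B3
The largest bag has 2 vertices, giving width 1; this decomposition certifies tw(G) ≤ 1. G has an edge, so its treewidth is at least 1. Hence tw(G) = 1 exactly.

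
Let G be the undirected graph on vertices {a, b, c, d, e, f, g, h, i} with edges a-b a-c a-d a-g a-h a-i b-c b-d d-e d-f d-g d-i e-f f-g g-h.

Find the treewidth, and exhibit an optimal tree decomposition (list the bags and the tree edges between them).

Treewidth 2.
One optimal decomposition is:
Bags: B1 = {a, d, g}  B2 = {d, f, g}  B3 = {a, b, d}  B4 = {a, b, c}  B5 = {a, g, h}  B6 = {a, d, i}  B7 = {d, e, f}
Tree: B1–B2, B1–B3, B3–B4, B1–B5, B3–B6, B2–B7

Each bag holds 3 vertices, so the decomposition has width 2, which upper-bounds the treewidth. On the other hand G contains the 3-clique {a, d, g}. A clique must lie in a single bag of any decomposition, so no decomposition can have width below 2. Hence tw(G) = 2 exactly.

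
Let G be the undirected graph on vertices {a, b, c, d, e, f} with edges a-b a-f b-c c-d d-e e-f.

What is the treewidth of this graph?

2

A width-2 tree decomposition is:
Bags: B1 = {b, c, d}  B2 = {b, d, e}  B3 = {b, e, f}  B4 = {a, b, f}
Tree: B1–B2, B2–B3, B3–B4
The largest bag has 3 vertices, giving width 2; this decomposition certifies tw(G) ≤ 2. The edges b–c–d–e–f–a–b form a cycle, so G is not a tree and its treewidth is at least 2. Therefore the treewidth is 2.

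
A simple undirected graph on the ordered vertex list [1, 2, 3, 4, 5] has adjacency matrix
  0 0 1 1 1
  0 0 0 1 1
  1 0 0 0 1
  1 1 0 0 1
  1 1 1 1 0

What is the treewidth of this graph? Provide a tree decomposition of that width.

Every bag has size at most 3, so the width is 3 − 1 = 2 and tw(G) ≤ 2. For the lower bound, the 3 vertices {1, 3, 5} are pairwise adjacent, and any tree decomposition puts a clique entirely inside one bag — forcing width ≥ 2. Therefore the treewidth is 2.

Treewidth 2.
One such decomposition:
Bags: B1 = {1, 4, 5}  B2 = {2, 4, 5}  B3 = {1, 3, 5}
Tree: B1–B2, B1–B3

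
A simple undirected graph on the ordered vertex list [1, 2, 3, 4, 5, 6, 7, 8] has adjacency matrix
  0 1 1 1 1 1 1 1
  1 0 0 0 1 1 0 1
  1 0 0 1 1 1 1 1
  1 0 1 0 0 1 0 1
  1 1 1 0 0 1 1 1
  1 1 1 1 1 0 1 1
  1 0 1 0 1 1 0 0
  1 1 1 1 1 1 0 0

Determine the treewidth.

A width-4 tree decomposition is:
Bags: B1 = {1, 3, 5, 6, 8}  B2 = {1, 3, 5, 6, 7}  B3 = {1, 3, 4, 6, 8}  B4 = {1, 2, 5, 6, 8}
Tree: B1–B2, B1–B3, B1–B4
The largest bag has 5 vertices, giving width 4; this decomposition certifies tw(G) ≤ 4. On the other hand G contains the 5-clique {1, 2, 5, 6, 8}. A clique must lie in a single bag of any decomposition, so no decomposition can have width below 4. Therefore the treewidth is 4.

4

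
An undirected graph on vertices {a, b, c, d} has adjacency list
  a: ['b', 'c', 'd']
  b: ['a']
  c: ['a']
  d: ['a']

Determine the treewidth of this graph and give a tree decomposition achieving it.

Treewidth 1.
One such decomposition:
Bags: B1 = {a, d}  B2 = {a, b}  B3 = {a, c}
Tree: B1–B2, B2–B3

Every bag has size at most 2, so the width is 2 − 1 = 1 and tw(G) ≤ 1. Since G has at least one edge (e.g. d–a), it is not an edgeless graph, so tw(G) ≥ 1. Therefore the treewidth is 1.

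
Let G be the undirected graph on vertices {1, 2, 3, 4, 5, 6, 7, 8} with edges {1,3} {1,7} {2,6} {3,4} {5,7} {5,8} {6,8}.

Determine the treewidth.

A width-1 tree decomposition is:
Bags: B1 = {3, 4}  B2 = {1, 3}  B3 = {1, 7}  B4 = {5, 7}  B5 = {5, 8}  B6 = {6, 8}  B7 = {2, 6}
Tree: B1–B2, B2–B3, B3–B4, B4–B5, B5–B6, B6–B7
Each bag holds 2 vertices, so the decomposition has width 1, which upper-bounds the treewidth. Any graph with an edge has treewidth ≥ 1, and G has the edge 4–3. Therefore the treewidth is 1.

1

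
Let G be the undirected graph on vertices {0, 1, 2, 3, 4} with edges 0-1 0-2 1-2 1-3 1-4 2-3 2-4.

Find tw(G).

A width-2 tree decomposition is:
Bags: B1 = {0, 1, 2}  B2 = {1, 2, 3}  B3 = {1, 2, 4}
Tree: B1–B2, B1–B3
Every bag has size at most 3, so the width is 3 − 1 = 2 and tw(G) ≤ 2. For the lower bound, the 3 vertices {0, 1, 2} are pairwise adjacent, and any tree decomposition puts a clique entirely inside one bag — forcing width ≥ 2. Combining the bounds, tw(G) = 2.

2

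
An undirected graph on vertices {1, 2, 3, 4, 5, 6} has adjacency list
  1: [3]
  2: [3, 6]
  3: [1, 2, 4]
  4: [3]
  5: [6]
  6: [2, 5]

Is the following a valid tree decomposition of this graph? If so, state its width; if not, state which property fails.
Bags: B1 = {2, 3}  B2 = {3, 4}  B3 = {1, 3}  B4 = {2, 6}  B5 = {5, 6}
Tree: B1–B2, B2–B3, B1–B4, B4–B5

Yes; width 1.

Vertex coverage: the bags together contain {1, 2, 3, 4, 5, 6}, the full vertex set. Edge coverage: each edge of G has both endpoints in at least one bag. Running intersection: for every vertex, the bags containing it form a connected subtree. All three properties hold, so this is a valid tree decomposition of width max|bag| − 1 = 1, and hence tw(G) ≤ 1.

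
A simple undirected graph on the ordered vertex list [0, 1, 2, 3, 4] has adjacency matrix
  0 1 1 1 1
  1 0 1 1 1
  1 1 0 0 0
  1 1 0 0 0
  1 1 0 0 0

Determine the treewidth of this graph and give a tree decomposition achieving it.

Treewidth 2.
One such decomposition:
Bags: B1 = {0, 1, 3}  B2 = {0, 1, 2}  B3 = {0, 1, 4}
Tree: B1–B2, B1–B3

Each bag holds 3 vertices, so the decomposition has width 2, which upper-bounds the treewidth. On the other hand G contains the 3-clique {0, 1, 2}. A clique must lie in a single bag of any decomposition, so no decomposition can have width below 2. Therefore the treewidth is 2.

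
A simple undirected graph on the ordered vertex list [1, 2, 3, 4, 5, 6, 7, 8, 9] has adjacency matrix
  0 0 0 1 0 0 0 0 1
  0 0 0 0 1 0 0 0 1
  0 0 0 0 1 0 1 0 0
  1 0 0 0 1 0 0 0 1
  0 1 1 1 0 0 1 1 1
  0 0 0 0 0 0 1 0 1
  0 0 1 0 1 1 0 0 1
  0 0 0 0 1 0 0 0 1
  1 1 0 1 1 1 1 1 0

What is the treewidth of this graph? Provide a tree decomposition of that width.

Treewidth 2.
One such decomposition:
Bags: B1 = {5, 7, 9}  B2 = {4, 5, 9}  B3 = {1, 4, 9}  B4 = {6, 7, 9}  B5 = {3, 5, 7}  B6 = {5, 8, 9}  B7 = {2, 5, 9}
Tree: B1–B2, B2–B3, B1–B4, B1–B5, B1–B6, B1–B7

Every bag has size at most 3, so the width is 3 − 1 = 2 and tw(G) ≤ 2. On the other hand G contains the 3-clique {1, 4, 9}. A clique must lie in a single bag of any decomposition, so no decomposition can have width below 2. Hence tw(G) = 2 exactly.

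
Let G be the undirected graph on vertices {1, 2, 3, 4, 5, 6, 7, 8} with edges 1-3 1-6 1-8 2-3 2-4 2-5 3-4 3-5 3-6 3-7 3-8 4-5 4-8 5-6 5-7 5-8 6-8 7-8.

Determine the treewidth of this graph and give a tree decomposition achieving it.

The largest bag has 4 vertices, giving width 3; this decomposition certifies tw(G) ≤ 3. On the other hand G contains the 4-clique {1, 3, 6, 8}. A clique must lie in a single bag of any decomposition, so no decomposition can have width below 3. Combining the bounds, tw(G) = 3.

Treewidth 3.
One optimal decomposition is:
Bags: B1 = {3, 4, 5, 8}  B2 = {3, 5, 7, 8}  B3 = {2, 3, 4, 5}  B4 = {3, 5, 6, 8}  B5 = {1, 3, 6, 8}
Tree: B1–B2, B1–B3, B2–B4, B4–B5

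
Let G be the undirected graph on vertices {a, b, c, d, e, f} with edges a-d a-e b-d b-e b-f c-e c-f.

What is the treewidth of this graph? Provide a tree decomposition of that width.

Every bag has size at most 3, so the width is 3 − 1 = 2 and tw(G) ≤ 2. For the lower bound, G contains the cycle c–f–b–e–c, so G is not a forest; only forests have treewidth ≤ 1, hence tw(G) ≥ 2. The upper and lower bounds meet at 2, so that is the treewidth.

Treewidth 2.
One such decomposition:
Bags: B1 = {c, e, f}  B2 = {b, e, f}  B3 = {a, b, e}  B4 = {a, b, d}
Tree: B1–B2, B2–B3, B3–B4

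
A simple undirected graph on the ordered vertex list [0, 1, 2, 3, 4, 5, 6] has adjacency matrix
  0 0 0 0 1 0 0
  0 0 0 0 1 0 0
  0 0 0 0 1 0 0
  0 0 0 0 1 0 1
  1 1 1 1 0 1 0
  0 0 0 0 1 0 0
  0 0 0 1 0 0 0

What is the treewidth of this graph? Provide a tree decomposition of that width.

Each bag holds 2 vertices, so the decomposition has width 1, which upper-bounds the treewidth. Since G has at least one edge (e.g. 5–4), it is not an edgeless graph, so tw(G) ≥ 1. Hence tw(G) = 1 exactly.

Treewidth 1.
One such decomposition:
Bags: B1 = {4, 5}  B2 = {2, 4}  B3 = {3, 4}  B4 = {3, 6}  B5 = {1, 4}  B6 = {0, 4}
Tree: B1–B2, B1–B3, B3–B4, B2–B5, B3–B6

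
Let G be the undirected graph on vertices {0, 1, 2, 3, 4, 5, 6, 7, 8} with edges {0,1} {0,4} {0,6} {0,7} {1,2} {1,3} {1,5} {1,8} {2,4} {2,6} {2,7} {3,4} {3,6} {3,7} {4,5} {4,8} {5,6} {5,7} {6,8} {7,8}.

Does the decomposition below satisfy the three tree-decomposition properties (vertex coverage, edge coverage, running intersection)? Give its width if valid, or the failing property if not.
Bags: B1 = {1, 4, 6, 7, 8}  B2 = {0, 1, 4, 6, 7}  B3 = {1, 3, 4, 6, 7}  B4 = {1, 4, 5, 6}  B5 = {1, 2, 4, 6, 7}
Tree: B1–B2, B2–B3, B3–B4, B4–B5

A tree decomposition must satisfy three properties: every vertex lies in some bag; for every edge, both endpoints lie together in some bag; and for every vertex, the bags containing it form a connected subtree. Here edge (7,5) lies in no bag, so the decomposition is invalid.

No — edge (7,5) lies in no bag.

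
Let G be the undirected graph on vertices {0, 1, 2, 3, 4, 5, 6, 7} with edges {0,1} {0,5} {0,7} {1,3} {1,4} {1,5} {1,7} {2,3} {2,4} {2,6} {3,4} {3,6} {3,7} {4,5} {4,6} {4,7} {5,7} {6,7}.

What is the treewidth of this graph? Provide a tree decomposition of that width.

Treewidth 3.
One such decomposition:
Bags: B1 = {1, 4, 5, 7}  B2 = {1, 3, 4, 7}  B3 = {3, 4, 6, 7}  B4 = {0, 1, 5, 7}  B5 = {2, 3, 4, 6}
Tree: B1–B2, B2–B3, B1–B4, B3–B5

The largest bag has 4 vertices, giving width 3; this decomposition certifies tw(G) ≤ 3. On the other hand G contains the 4-clique {0, 1, 5, 7}. A clique must lie in a single bag of any decomposition, so no decomposition can have width below 3. The upper and lower bounds meet at 3, so that is the treewidth.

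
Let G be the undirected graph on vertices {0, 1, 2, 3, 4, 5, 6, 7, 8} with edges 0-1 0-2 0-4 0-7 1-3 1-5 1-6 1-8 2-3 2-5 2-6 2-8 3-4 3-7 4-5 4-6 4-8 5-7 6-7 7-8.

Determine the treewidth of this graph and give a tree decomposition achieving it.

Treewidth 4.
One optimal decomposition is:
Bags: B1 = {1, 2, 3, 4, 7}  B2 = {0, 1, 2, 4, 7}  B3 = {1, 2, 4, 5, 7}  B4 = {1, 2, 4, 7, 8}  B5 = {1, 2, 4, 6, 7}
Tree: B1–B2, B2–B3, B3–B4, B4–B5

The largest bag has 5 vertices, giving width 4; this decomposition certifies tw(G) ≤ 4. For the lower bound: the 5 vertex sets {3,7}, {0,4}, {2,5}, {1}, {8} are disjoint, each induces a connected subgraph, and every pair is joined by at least one edge of G. Contracting each set to a single vertex therefore yields K_{5} as a minor, and since treewidth is minor-monotone, tw(G) ≥ tw(K_{5}) = 4. Hence tw(G) = 4 exactly.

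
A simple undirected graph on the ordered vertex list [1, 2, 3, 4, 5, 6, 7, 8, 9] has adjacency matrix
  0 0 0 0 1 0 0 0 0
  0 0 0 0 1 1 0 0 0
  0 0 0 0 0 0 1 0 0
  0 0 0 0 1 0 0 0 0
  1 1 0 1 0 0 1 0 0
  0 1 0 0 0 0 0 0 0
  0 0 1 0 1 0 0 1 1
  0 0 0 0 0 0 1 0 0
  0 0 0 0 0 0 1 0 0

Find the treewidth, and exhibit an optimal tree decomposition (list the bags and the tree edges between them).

The largest bag has 2 vertices, giving width 1; this decomposition certifies tw(G) ≤ 1. G has an edge, so its treewidth is at least 1. Therefore the treewidth is 1.

Treewidth 1.
One such decomposition:
Bags: B1 = {2, 5}  B2 = {5, 7}  B3 = {3, 7}  B4 = {1, 5}  B5 = {7, 9}  B6 = {4, 5}  B7 = {2, 6}  B8 = {7, 8}
Tree: B1–B2, B2–B3, B2–B4, B3–B5, B1–B6, B1–B7, B2–B8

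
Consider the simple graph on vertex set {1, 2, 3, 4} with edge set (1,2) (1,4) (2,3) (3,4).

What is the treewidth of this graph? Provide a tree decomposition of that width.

Treewidth 2.
One optimal decomposition is:
Bags: B1 = {1, 3, 4}  B2 = {1, 2, 3}
Tree: B1–B2

The largest bag has 3 vertices, giving width 2; this decomposition certifies tw(G) ≤ 2. The edges 3–4–1–2–3 form a cycle, so G is not a tree and its treewidth is at least 2. The upper and lower bounds meet at 2, so that is the treewidth.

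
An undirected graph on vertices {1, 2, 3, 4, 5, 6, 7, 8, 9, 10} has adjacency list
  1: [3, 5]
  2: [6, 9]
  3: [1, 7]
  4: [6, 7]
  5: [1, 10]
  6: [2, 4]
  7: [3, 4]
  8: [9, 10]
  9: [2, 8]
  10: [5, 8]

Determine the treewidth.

A width-2 tree decomposition is:
Bags: B1 = {2, 4, 6}  B2 = {2, 4, 7}  B3 = {2, 3, 7}  B4 = {1, 2, 3}  B5 = {1, 2, 5}  B6 = {2, 5, 10}  B7 = {2, 8, 10}  B8 = {2, 8, 9}
Tree: B1–B2, B2–B3, B3–B4, B4–B5, B5–B6, B6–B7, B7–B8
Every bag has size at most 3, so the width is 3 − 1 = 2 and tw(G) ≤ 2. Since 2–6–4–7–3–1–5–10–8–9–2 is a cycle in G, G is not acyclic. Forests are exactly the graphs of treewidth ≤ 1, so tw(G) ≥ 2. Combining the bounds, tw(G) = 2.

2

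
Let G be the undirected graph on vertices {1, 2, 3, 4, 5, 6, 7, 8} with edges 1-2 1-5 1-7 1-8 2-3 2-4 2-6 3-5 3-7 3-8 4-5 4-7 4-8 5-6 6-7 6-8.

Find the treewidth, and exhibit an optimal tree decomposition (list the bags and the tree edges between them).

The largest bag has 5 vertices, giving width 4; this decomposition certifies tw(G) ≤ 4. For the lower bound: the 5 vertex sets {4,7}, {3,8}, {2,6}, {5}, {1} are disjoint, each induces a connected subgraph, and every pair is joined by at least one edge of G. Contracting each set to a single vertex therefore yields K_{5} as a minor, and since treewidth is minor-monotone, tw(G) ≥ tw(K_{5}) = 4. Therefore the treewidth is 4.

Treewidth 4.
One optimal decomposition is:
Bags: B1 = {2, 4, 5, 7, 8}  B2 = {2, 3, 5, 7, 8}  B3 = {2, 5, 6, 7, 8}  B4 = {1, 2, 5, 7, 8}
Tree: B1–B2, B2–B3, B3–B4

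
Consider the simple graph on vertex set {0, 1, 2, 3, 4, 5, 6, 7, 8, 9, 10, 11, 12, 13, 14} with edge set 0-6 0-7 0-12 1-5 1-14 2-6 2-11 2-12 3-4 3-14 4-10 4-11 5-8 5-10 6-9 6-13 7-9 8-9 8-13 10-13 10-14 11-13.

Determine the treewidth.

A width-3 tree decomposition is:
Bags: B1 = {0, 2, 7, 12}  B2 = {0, 2, 6, 7}  B3 = {2, 6, 7, 9}  B4 = {2, 6, 9, 11}  B5 = {6, 9, 11, 13}  B6 = {8, 9, 11, 13}  B7 = {4, 8, 11, 13}  B8 = {4, 8, 10, 13}  B9 = {4, 5, 8, 10}  B10 = {3, 4, 5, 10}  B11 = {3, 5, 10, 14}  B12 = {1, 3, 5, 14}
Tree: B1–B2, B2–B3, B3–B4, B4–B5, B5–B6, B6–B7, B7–B8, B8–B9, B9–B10, B10–B11, B11–B12
Each bag holds 4 vertices, so the decomposition has width 3, which upper-bounds the treewidth. For the lower bound: the 4 vertex sets {0,7,12}, {2}, {6}, {8,9,11,13} are disjoint, each induces a connected subgraph, and every pair is joined by at least one edge of G. Contracting each set to a single vertex therefore yields K_{4} as a minor, and since treewidth is minor-monotone, tw(G) ≥ tw(K_{4}) = 3. The upper and lower bounds meet at 3, so that is the treewidth.

3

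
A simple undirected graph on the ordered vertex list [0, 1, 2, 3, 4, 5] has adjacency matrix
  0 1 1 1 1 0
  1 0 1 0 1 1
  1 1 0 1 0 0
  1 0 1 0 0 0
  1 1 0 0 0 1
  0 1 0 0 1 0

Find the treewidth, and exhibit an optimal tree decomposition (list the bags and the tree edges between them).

Treewidth 2.
One such decomposition:
Bags: B1 = {0, 1, 4}  B2 = {0, 1, 2}  B3 = {0, 2, 3}  B4 = {1, 4, 5}
Tree: B1–B2, B2–B3, B1–B4

Each bag holds 3 vertices, so the decomposition has width 2, which upper-bounds the treewidth. For the lower bound, the 3 vertices {0, 1, 2} are pairwise adjacent, and any tree decomposition puts a clique entirely inside one bag — forcing width ≥ 2. Hence tw(G) = 2 exactly.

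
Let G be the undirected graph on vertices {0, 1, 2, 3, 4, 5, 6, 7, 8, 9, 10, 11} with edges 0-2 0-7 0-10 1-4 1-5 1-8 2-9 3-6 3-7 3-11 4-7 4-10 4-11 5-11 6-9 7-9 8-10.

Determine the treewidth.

A width-3 tree decomposition is:
Bags: B1 = {0, 2, 6, 9}  B2 = {0, 6, 7, 9}  B3 = {0, 3, 6, 7}  B4 = {0, 3, 7, 10}  B5 = {3, 4, 7, 10}  B6 = {3, 4, 10, 11}  B7 = {4, 8, 10, 11}  B8 = {1, 4, 8, 11}  B9 = {1, 5, 8, 11}
Tree: B1–B2, B2–B3, B3–B4, B4–B5, B5–B6, B6–B7, B7–B8, B8–B9
Every bag has size at most 4, so the width is 4 − 1 = 3 and tw(G) ≤ 3. For the lower bound: the 4 vertex sets {2,6,9}, {0}, {7}, {3,4,10,11} are disjoint, each induces a connected subgraph, and every pair is joined by at least one edge of G. Contracting each set to a single vertex therefore yields K_{4} as a minor, and since treewidth is minor-monotone, tw(G) ≥ tw(K_{4}) = 3. Hence tw(G) = 3 exactly.

3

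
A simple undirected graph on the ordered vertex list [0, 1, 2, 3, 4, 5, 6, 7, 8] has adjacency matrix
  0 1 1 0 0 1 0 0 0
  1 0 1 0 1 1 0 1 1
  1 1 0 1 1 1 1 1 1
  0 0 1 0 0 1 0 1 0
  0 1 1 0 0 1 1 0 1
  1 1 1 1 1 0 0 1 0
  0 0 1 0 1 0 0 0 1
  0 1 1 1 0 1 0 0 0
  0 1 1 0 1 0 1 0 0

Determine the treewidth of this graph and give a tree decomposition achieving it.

Treewidth 3.
One such decomposition:
Bags: B1 = {1, 2, 5, 7}  B2 = {0, 1, 2, 5}  B3 = {1, 2, 4, 5}  B4 = {1, 2, 4, 8}  B5 = {2, 4, 6, 8}  B6 = {2, 3, 5, 7}
Tree: B1–B2, B2–B3, B3–B4, B4–B5, B1–B6

The largest bag has 4 vertices, giving width 3; this decomposition certifies tw(G) ≤ 3. On the other hand G contains the 4-clique {1, 2, 4, 8}. A clique must lie in a single bag of any decomposition, so no decomposition can have width below 3. Therefore the treewidth is 3.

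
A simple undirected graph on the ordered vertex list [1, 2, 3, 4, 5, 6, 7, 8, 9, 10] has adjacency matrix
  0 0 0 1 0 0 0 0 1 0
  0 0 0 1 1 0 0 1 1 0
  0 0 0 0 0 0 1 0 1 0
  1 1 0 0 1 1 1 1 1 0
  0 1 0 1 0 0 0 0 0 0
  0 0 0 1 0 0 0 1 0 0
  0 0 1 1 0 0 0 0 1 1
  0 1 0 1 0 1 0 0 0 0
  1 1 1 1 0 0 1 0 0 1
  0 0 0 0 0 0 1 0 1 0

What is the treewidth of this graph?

2

A width-2 tree decomposition is:
Bags: B1 = {4, 7, 9}  B2 = {2, 4, 9}  B3 = {2, 4, 8}  B4 = {3, 7, 9}  B5 = {1, 4, 9}  B6 = {2, 4, 5}  B7 = {7, 9, 10}  B8 = {4, 6, 8}
Tree: B1–B2, B2–B3, B1–B4, B1–B5, B2–B6, B1–B7, B3–B8
Every bag has size at most 3, so the width is 3 − 1 = 2 and tw(G) ≤ 2. On the other hand G contains the 3-clique {7, 9, 10}. A clique must lie in a single bag of any decomposition, so no decomposition can have width below 2. Therefore the treewidth is 2.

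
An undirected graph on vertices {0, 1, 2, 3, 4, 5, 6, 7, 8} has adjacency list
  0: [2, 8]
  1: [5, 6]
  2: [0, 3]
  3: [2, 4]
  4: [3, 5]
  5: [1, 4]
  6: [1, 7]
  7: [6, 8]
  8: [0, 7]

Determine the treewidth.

A width-2 tree decomposition is:
Bags: B1 = {1, 5, 6}  B2 = {5, 6, 7}  B3 = {5, 7, 8}  B4 = {0, 5, 8}  B5 = {0, 2, 5}  B6 = {2, 3, 5}  B7 = {3, 4, 5}
Tree: B1–B2, B2–B3, B3–B4, B4–B5, B5–B6, B6–B7
The largest bag has 3 vertices, giving width 2; this decomposition certifies tw(G) ≤ 2. The edges 5–1–6–7–8–0–2–3–4–5 form a cycle, so G is not a tree and its treewidth is at least 2. The upper and lower bounds meet at 2, so that is the treewidth.

2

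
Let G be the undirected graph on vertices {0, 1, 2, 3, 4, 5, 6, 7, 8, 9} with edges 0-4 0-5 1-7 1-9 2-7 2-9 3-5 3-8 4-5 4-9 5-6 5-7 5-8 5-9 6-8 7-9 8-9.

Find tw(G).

2

A width-2 tree decomposition is:
Bags: B1 = {3, 5, 8}  B2 = {5, 8, 9}  B3 = {4, 5, 9}  B4 = {0, 4, 5}  B5 = {5, 6, 8}  B6 = {5, 7, 9}  B7 = {1, 7, 9}  B8 = {2, 7, 9}
Tree: B1–B2, B2–B3, B3–B4, B1–B5, B2–B6, B6–B7, B7–B8
Every bag has size at most 3, so the width is 3 − 1 = 2 and tw(G) ≤ 2. For the lower bound, the 3 vertices {1, 7, 9} are pairwise adjacent, and any tree decomposition puts a clique entirely inside one bag — forcing width ≥ 2. Hence tw(G) = 2 exactly.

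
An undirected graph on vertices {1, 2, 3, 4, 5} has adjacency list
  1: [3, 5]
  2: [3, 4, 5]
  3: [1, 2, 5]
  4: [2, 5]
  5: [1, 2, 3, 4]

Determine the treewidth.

2

A width-2 tree decomposition is:
Bags: B1 = {2, 4, 5}  B2 = {2, 3, 5}  B3 = {1, 3, 5}
Tree: B1–B2, B2–B3
Each bag holds 3 vertices, so the decomposition has width 2, which upper-bounds the treewidth. Conversely, {1, 3, 5} is a clique of size 3, and the vertices of any clique must share a bag in every tree decomposition; so some bag has ≥ 3 vertices and tw(G) ≥ 2. Combining the bounds, tw(G) = 2.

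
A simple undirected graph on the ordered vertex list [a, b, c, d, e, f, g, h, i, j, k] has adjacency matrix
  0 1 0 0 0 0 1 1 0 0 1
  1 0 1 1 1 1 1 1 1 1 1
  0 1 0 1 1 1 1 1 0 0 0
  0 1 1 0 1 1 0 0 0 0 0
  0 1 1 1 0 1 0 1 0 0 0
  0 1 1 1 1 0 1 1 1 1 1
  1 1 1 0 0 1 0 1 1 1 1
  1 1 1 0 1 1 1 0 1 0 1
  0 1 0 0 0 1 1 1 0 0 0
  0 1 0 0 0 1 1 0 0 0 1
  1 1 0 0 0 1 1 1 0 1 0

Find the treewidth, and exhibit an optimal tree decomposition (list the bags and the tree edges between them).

Each bag holds 5 vertices, so the decomposition has width 4, which upper-bounds the treewidth. On the other hand G contains the 5-clique {a, b, g, h, k}. A clique must lie in a single bag of any decomposition, so no decomposition can have width below 4. The upper and lower bounds meet at 4, so that is the treewidth.

Treewidth 4.
Bags: B1 = {b, c, d, e, f}  B2 = {b, c, e, f, h}  B3 = {b, c, f, g, h}  B4 = {b, f, g, h, k}  B5 = {a, b, g, h, k}  B6 = {b, f, g, h, i}  B7 = {b, f, g, j, k}
Tree: B1–B2, B2–B3, B3–B4, B4–B5, B3–B6, B4–B7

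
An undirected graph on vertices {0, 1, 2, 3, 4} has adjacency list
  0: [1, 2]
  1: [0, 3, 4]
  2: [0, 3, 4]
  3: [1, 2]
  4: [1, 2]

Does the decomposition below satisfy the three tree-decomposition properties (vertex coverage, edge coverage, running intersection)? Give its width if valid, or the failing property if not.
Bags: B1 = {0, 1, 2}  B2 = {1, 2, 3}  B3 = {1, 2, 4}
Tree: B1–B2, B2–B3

Yes; width 2.

Vertex coverage: the bags together contain {0, 1, 2, 3, 4}, the full vertex set. Edge coverage: each edge of G has both endpoints in at least one bag. Running intersection: for every vertex, the bags containing it form a connected subtree. All three properties hold, so this is a valid tree decomposition of width max|bag| − 1 = 2, and hence tw(G) ≤ 2.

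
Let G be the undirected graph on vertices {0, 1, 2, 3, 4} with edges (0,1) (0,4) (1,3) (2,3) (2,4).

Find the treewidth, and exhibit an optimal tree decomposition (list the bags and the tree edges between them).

Treewidth 2.
One such decomposition:
Bags: B1 = {1, 2, 3}  B2 = {1, 2, 4}  B3 = {0, 1, 4}
Tree: B1–B2, B2–B3

Every bag has size at most 3, so the width is 3 − 1 = 2 and tw(G) ≤ 2. Since 1–3–2–4–0–1 is a cycle in G, G is not acyclic. Forests are exactly the graphs of treewidth ≤ 1, so tw(G) ≥ 2. Hence tw(G) = 2 exactly.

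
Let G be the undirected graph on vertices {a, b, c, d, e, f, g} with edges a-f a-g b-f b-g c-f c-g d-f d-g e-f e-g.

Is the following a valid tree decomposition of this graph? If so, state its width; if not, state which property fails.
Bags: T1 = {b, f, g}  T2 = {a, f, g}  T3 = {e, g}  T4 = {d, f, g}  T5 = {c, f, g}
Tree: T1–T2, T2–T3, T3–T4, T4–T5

A tree decomposition must satisfy three properties: every vertex lies in some bag; for every edge, both endpoints lie together in some bag; and for every vertex, the bags containing it form a connected subtree. Here edge (f,e) lies in no bag, so the decomposition is invalid.

No — edge (f,e) lies in no bag.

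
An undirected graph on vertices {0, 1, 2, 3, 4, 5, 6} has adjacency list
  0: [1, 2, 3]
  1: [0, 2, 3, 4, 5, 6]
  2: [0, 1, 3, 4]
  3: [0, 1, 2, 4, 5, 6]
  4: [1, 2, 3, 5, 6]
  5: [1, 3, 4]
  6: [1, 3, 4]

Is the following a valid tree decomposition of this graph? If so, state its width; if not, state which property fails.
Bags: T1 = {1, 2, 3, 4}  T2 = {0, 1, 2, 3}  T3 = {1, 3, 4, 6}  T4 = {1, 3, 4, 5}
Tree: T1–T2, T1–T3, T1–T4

Checking the three conditions: (i) the bags cover all of {0, 1, 2, 3, 4, 5, 6}; (ii) for each edge, some bag contains both endpoints; (iii) the bags containing any fixed vertex form a subtree. All hold, so the decomposition is valid with width 4 − 1 = 3.

Yes; width 3.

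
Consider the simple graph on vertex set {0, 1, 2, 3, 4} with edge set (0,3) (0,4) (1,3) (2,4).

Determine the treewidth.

A width-1 tree decomposition is:
Bags: B1 = {0, 4}  B2 = {0, 3}  B3 = {2, 4}  B4 = {1, 3}
Tree: B1–B2, B1–B3, B2–B4
Each bag holds 2 vertices, so the decomposition has width 1, which upper-bounds the treewidth. Any graph with an edge has treewidth ≥ 1, and G has the edge 4–0. Combining the bounds, tw(G) = 1.

1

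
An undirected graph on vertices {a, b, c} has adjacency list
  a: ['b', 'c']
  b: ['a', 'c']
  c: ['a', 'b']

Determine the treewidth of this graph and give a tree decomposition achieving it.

Treewidth 2.
One optimal decomposition is:
Bags: B1 = {a, b, c}
Tree: (single bag)

With just one bag of size 3, the width is 3 − 1 = 2, so tw(G) ≤ 2. For the lower bound, the 3 vertices {a, b, c} are pairwise adjacent, and any tree decomposition puts a clique entirely inside one bag — forcing width ≥ 2. Therefore the treewidth is 2.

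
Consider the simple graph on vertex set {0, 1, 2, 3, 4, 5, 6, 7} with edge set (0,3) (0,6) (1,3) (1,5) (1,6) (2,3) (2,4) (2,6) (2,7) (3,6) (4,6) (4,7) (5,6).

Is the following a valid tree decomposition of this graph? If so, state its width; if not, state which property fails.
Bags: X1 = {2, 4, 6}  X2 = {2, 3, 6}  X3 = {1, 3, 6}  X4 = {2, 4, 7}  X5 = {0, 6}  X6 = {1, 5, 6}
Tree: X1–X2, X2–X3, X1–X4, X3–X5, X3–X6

No — edge (3,0) lies in no bag.

A tree decomposition must satisfy three properties: every vertex lies in some bag; for every edge, both endpoints lie together in some bag; and for every vertex, the bags containing it form a connected subtree. Here edge (3,0) lies in no bag, so the decomposition is invalid.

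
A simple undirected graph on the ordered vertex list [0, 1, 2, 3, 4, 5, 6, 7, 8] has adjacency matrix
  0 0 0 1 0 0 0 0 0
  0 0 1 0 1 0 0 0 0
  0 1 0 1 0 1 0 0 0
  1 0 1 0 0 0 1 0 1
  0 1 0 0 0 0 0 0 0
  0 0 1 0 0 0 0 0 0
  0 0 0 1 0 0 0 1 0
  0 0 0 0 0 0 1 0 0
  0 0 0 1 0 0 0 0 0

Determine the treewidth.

A width-1 tree decomposition is:
Bags: B1 = {2, 3}  B2 = {3, 8}  B3 = {2, 5}  B4 = {1, 2}  B5 = {3, 6}  B6 = {0, 3}  B7 = {6, 7}  B8 = {1, 4}
Tree: B1–B2, B1–B3, B3–B4, B2–B5, B5–B6, B5–B7, B4–B8
The largest bag has 2 vertices, giving width 1; this decomposition certifies tw(G) ≤ 1. Any graph with an edge has treewidth ≥ 1, and G has the edge 2–3. Hence tw(G) = 1 exactly.

1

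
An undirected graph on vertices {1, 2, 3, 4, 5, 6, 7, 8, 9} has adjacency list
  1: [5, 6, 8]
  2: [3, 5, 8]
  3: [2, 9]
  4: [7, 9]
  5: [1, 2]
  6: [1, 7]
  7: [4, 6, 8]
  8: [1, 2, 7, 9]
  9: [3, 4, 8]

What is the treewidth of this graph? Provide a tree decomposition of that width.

Treewidth 3.
One such decomposition:
Bags: B1 = {2, 3, 4, 9}  B2 = {2, 4, 8, 9}  B3 = {2, 4, 7, 8}  B4 = {2, 5, 7, 8}  B5 = {1, 5, 7, 8}  B6 = {1, 5, 6, 7}
Tree: B1–B2, B2–B3, B3–B4, B4–B5, B5–B6

The largest bag has 4 vertices, giving width 3; this decomposition certifies tw(G) ≤ 3. For the lower bound: the 4 vertex sets {3,4,9}, {2}, {8}, {1,5,6,7} are disjoint, each induces a connected subgraph, and every pair is joined by at least one edge of G. Contracting each set to a single vertex therefore yields K_{4} as a minor, and since treewidth is minor-monotone, tw(G) ≥ tw(K_{4}) = 3. Hence tw(G) = 3 exactly.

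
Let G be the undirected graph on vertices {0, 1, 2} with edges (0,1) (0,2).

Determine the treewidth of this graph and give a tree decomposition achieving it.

Treewidth 1.
Bags: B1 = {0, 2}  B2 = {0, 1}
Tree: B1–B2

Each bag holds 2 vertices, so the decomposition has width 1, which upper-bounds the treewidth. Since G has at least one edge (e.g. 0–2), it is not an edgeless graph, so tw(G) ≥ 1. Therefore the treewidth is 1.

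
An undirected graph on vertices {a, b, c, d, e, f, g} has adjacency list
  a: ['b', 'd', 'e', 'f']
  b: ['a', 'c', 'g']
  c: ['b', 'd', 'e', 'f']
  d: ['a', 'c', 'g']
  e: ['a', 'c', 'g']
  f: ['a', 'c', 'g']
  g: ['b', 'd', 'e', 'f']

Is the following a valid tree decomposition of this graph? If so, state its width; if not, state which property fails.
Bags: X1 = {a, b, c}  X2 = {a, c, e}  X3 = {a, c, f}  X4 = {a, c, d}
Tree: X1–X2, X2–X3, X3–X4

No — vertex g appears in no bag.

A tree decomposition must satisfy three properties: every vertex lies in some bag; for every edge, both endpoints lie together in some bag; and for every vertex, the bags containing it form a connected subtree. Here vertex g appears in no bag, so the decomposition is invalid.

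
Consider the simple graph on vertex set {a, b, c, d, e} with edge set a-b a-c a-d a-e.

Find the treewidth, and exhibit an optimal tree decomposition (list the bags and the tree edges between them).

Treewidth 1.
Bags: B1 = {a, c}  B2 = {a, d}  B3 = {a, b}  B4 = {a, e}
Tree: B1–B2, B2–B3, B1–B4

The largest bag has 2 vertices, giving width 1; this decomposition certifies tw(G) ≤ 1. Any graph with an edge has treewidth ≥ 1, and G has the edge c–a. The upper and lower bounds meet at 1, so that is the treewidth.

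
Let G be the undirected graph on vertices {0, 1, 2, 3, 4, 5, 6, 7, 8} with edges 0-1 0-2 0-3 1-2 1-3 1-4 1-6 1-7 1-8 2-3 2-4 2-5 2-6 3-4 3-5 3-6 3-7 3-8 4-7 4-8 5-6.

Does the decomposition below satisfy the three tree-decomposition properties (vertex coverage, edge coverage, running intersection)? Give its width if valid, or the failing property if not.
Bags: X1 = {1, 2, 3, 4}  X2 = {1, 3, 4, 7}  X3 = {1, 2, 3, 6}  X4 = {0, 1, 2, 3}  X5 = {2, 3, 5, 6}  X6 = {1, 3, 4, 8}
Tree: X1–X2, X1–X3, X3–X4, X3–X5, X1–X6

Every vertex of G appears in some bag (union = {0, 1, 2, 3, 4, 5, 6, 7, 8}); every edge is covered by a bag; and for each vertex v the set of bags containing v is connected in the bag tree. The decomposition is therefore valid. The largest bag has 4 vertices, so the width is 3.

Yes; width 3.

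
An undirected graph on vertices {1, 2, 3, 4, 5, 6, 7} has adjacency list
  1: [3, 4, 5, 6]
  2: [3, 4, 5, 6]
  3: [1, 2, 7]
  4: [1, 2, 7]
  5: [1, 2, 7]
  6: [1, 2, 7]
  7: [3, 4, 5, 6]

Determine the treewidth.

3

A width-3 tree decomposition is:
Bags: B1 = {1, 2, 5, 7}  B2 = {1, 2, 3, 7}  B3 = {1, 2, 6, 7}  B4 = {1, 2, 4, 7}
Tree: B1–B2, B2–B3, B3–B4
The largest bag has 4 vertices, giving width 3; this decomposition certifies tw(G) ≤ 3. For the lower bound: the 4 vertex sets {5,7}, {2,3}, {1}, {6} are disjoint, each induces a connected subgraph, and every pair is joined by at least one edge of G. Contracting each set to a single vertex therefore yields K_{4} as a minor, and since treewidth is minor-monotone, tw(G) ≥ tw(K_{4}) = 3. Hence tw(G) = 3 exactly.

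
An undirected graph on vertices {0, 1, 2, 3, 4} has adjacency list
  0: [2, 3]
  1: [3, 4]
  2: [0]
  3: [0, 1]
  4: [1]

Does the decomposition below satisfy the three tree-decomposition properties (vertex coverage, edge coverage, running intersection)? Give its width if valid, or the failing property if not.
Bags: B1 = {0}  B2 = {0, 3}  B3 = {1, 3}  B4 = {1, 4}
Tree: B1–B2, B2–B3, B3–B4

A tree decomposition must satisfy three properties: every vertex lies in some bag; for every edge, both endpoints lie together in some bag; and for every vertex, the bags containing it form a connected subtree. Here vertex 2 appears in no bag, so the decomposition is invalid.

No — vertex 2 appears in no bag.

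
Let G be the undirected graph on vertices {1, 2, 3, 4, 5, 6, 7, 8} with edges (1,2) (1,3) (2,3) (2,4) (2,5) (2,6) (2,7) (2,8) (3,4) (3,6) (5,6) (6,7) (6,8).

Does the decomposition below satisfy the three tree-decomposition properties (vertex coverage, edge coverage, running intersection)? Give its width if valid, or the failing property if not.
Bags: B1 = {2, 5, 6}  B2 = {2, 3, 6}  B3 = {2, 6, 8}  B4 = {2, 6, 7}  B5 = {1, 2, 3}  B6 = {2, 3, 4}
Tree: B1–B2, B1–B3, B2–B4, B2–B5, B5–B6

Checking the three conditions: (i) the bags cover all of {1, 2, 3, 4, 5, 6, 7, 8}; (ii) for each edge, some bag contains both endpoints; (iii) the bags containing any fixed vertex form a subtree. All hold, so the decomposition is valid with width 3 − 1 = 2.

Yes; width 2.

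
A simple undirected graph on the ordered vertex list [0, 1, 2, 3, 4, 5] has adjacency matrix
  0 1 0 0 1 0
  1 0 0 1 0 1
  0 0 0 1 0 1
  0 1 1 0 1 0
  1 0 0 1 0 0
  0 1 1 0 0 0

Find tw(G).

A width-2 tree decomposition is:
Bags: B1 = {1, 2, 5}  B2 = {1, 2, 3}  B3 = {0, 1, 3}  B4 = {0, 3, 4}
Tree: B1–B2, B2–B3, B3–B4
The largest bag has 3 vertices, giving width 2; this decomposition certifies tw(G) ≤ 2. Since 5–2–3–1–5 is a cycle in G, G is not acyclic. Forests are exactly the graphs of treewidth ≤ 1, so tw(G) ≥ 2. Combining the bounds, tw(G) = 2.

2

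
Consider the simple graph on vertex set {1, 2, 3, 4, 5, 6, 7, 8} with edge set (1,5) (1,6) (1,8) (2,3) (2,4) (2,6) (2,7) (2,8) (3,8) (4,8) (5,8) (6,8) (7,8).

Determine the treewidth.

A width-2 tree decomposition is:
Bags: B1 = {2, 4, 8}  B2 = {2, 6, 8}  B3 = {2, 3, 8}  B4 = {1, 6, 8}  B5 = {2, 7, 8}  B6 = {1, 5, 8}
Tree: B1–B2, B1–B3, B2–B4, B3–B5, B4–B6
Each bag holds 3 vertices, so the decomposition has width 2, which upper-bounds the treewidth. For the lower bound, the 3 vertices {1, 5, 8} are pairwise adjacent, and any tree decomposition puts a clique entirely inside one bag — forcing width ≥ 2. The upper and lower bounds meet at 2, so that is the treewidth.

2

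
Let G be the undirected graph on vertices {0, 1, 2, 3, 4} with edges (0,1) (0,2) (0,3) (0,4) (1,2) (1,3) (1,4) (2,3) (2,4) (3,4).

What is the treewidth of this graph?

A width-4 tree decomposition is:
Bags: B1 = {0, 1, 2, 3, 4}
Tree: (single bag)
With just one bag of size 5, the width is 5 − 1 = 4, so tw(G) ≤ 4. For the lower bound, the 5 vertices {0, 1, 2, 3, 4} are pairwise adjacent, and any tree decomposition puts a clique entirely inside one bag — forcing width ≥ 4. Combining the bounds, tw(G) = 4.

4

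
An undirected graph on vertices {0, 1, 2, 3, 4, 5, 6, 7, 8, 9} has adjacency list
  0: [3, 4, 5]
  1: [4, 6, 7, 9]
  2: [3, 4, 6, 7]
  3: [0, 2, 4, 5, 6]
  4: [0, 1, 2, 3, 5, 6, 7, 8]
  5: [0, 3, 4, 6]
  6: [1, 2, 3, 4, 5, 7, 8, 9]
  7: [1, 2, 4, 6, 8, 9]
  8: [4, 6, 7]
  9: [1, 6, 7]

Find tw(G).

3

A width-3 tree decomposition is:
Bags: B1 = {4, 6, 7, 8}  B2 = {2, 4, 6, 7}  B3 = {2, 3, 4, 6}  B4 = {3, 4, 5, 6}  B5 = {0, 3, 4, 5}  B6 = {1, 4, 6, 7}  B7 = {1, 6, 7, 9}
Tree: B1–B2, B2–B3, B3–B4, B4–B5, B1–B6, B6–B7
Each bag holds 4 vertices, so the decomposition has width 3, which upper-bounds the treewidth. For the lower bound, the 4 vertices {1, 6, 7, 9} are pairwise adjacent, and any tree decomposition puts a clique entirely inside one bag — forcing width ≥ 3. The upper and lower bounds meet at 3, so that is the treewidth.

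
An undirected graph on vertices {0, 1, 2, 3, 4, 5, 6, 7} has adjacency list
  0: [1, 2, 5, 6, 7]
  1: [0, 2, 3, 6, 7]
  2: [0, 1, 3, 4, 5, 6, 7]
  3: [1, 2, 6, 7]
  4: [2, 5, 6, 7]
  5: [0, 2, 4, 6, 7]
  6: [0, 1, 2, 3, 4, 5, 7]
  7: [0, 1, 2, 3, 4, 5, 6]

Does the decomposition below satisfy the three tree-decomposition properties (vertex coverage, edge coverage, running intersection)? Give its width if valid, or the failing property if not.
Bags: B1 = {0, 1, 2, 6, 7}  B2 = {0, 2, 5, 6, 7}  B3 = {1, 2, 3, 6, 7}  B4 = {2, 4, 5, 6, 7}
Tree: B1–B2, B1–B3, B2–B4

Vertex coverage: the bags together contain {0, 1, 2, 3, 4, 5, 6, 7}, the full vertex set. Edge coverage: each edge of G has both endpoints in at least one bag. Running intersection: for every vertex, the bags containing it form a connected subtree. All three properties hold, so this is a valid tree decomposition of width max|bag| − 1 = 4, and hence tw(G) ≤ 4.

Yes; width 4.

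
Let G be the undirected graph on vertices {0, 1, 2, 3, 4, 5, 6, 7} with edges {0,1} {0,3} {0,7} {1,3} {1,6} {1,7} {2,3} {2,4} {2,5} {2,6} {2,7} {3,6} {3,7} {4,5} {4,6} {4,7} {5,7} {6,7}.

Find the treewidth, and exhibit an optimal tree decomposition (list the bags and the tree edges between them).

Treewidth 3.
One optimal decomposition is:
Bags: B1 = {2, 4, 6, 7}  B2 = {2, 3, 6, 7}  B3 = {1, 3, 6, 7}  B4 = {0, 1, 3, 7}  B5 = {2, 4, 5, 7}
Tree: B1–B2, B2–B3, B3–B4, B1–B5

The largest bag has 4 vertices, giving width 3; this decomposition certifies tw(G) ≤ 3. On the other hand G contains the 4-clique {0, 1, 3, 7}. A clique must lie in a single bag of any decomposition, so no decomposition can have width below 3. The upper and lower bounds meet at 3, so that is the treewidth.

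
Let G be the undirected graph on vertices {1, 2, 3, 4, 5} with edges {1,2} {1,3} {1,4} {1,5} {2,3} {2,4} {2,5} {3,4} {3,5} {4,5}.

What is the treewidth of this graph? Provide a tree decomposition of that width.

With just one bag of size 5, the width is 5 − 1 = 4, so tw(G) ≤ 4. On the other hand G contains the 5-clique {1, 2, 3, 4, 5}. A clique must lie in a single bag of any decomposition, so no decomposition can have width below 4. Hence tw(G) = 4 exactly.

Treewidth 4.
One such decomposition:
Bags: B1 = {1, 2, 3, 4, 5}
Tree: (single bag)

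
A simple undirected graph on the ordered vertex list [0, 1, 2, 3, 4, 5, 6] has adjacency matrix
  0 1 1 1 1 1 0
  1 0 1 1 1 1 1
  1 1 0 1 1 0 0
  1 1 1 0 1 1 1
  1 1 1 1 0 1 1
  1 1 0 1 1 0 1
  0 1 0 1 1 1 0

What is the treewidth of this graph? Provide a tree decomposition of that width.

Treewidth 4.
Bags: B1 = {0, 1, 3, 4, 5}  B2 = {1, 3, 4, 5, 6}  B3 = {0, 1, 2, 3, 4}
Tree: B1–B2, B1–B3

Each bag holds 5 vertices, so the decomposition has width 4, which upper-bounds the treewidth. On the other hand G contains the 5-clique {0, 1, 2, 3, 4}. A clique must lie in a single bag of any decomposition, so no decomposition can have width below 4. The upper and lower bounds meet at 4, so that is the treewidth.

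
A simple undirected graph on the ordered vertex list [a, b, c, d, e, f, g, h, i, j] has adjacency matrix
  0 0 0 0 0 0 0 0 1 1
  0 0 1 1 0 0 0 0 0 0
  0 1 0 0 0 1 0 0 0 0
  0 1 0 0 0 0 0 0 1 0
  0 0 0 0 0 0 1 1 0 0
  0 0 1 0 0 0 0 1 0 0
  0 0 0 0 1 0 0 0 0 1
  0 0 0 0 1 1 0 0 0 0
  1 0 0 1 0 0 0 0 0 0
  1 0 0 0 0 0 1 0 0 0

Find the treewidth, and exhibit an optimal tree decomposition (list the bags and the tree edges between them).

Every bag has size at most 3, so the width is 3 − 1 = 2 and tw(G) ≤ 2. Since f–h–e–g–j–a–i–d–b–c–f is a cycle in G, G is not acyclic. Forests are exactly the graphs of treewidth ≤ 1, so tw(G) ≥ 2. Combining the bounds, tw(G) = 2.

Treewidth 2.
Bags: B1 = {e, f, h}  B2 = {e, f, g}  B3 = {f, g, j}  B4 = {a, f, j}  B5 = {a, f, i}  B6 = {d, f, i}  B7 = {b, d, f}  B8 = {b, c, f}
Tree: B1–B2, B2–B3, B3–B4, B4–B5, B5–B6, B6–B7, B7–B8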